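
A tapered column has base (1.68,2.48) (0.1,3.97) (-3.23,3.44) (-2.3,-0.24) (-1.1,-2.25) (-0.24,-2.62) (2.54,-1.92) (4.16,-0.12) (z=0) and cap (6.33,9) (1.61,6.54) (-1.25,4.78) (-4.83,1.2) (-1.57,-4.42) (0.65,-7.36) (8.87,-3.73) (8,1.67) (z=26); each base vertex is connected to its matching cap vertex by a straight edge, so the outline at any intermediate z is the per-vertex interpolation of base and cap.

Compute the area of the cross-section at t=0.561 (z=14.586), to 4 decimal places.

Area at t=0.561: 79.6346

Cross-section at t=0.561: each vertex is (1-t)·p0[i] + t·p1[i].
  v1: (1-0.561)·(1.68,2.48) + 0.561·(6.33,9) = (4.2887,6.1377)
  v2: (1-0.561)·(0.1,3.97) + 0.561·(1.61,6.54) = (0.9471,5.4118)
  v3: (1-0.561)·(-3.23,3.44) + 0.561·(-1.25,4.78) = (-2.1192,4.1917)
  v4: (1-0.561)·(-2.3,-0.24) + 0.561·(-4.83,1.2) = (-3.7193,0.5678)
  v5: (1-0.561)·(-1.1,-2.25) + 0.561·(-1.57,-4.42) = (-1.3637,-3.4674)
  v6: (1-0.561)·(-0.24,-2.62) + 0.561·(0.65,-7.36) = (0.2593,-5.2791)
  v7: (1-0.561)·(2.54,-1.92) + 0.561·(8.87,-3.73) = (6.0911,-2.9354)
  v8: (1-0.561)·(4.16,-0.12) + 0.561·(8,1.67) = (6.3142,0.8842)
Shoelace sum Σ(x_i·y_{i+1} − x_{i+1}·y_i):
  i=1: 4.2887·5.4118 − 0.9471·6.1377 = +17.3961 (running +17.3961)
  i=2: 0.9471·4.1917 − -2.1192·5.4118 = +15.4388 (running +32.8349)
  i=3: -2.1192·0.5678 − -3.7193·4.1917 = +14.3871 (running +47.2219)
  i=4: -3.7193·-3.4674 − -1.3637·0.5678 = +13.6706 (running +60.8926)
  i=5: -1.3637·-5.2791 − 0.2593·-3.4674 = +8.0981 (running +68.9906)
  i=6: 0.2593·-2.9354 − 6.0911·-5.2791 = +31.3948 (running +100.3855)
  i=7: 6.0911·0.8842 − 6.3142·-2.9354 = +23.9206 (running +124.3061)
  i=8: 6.3142·6.1377 − 4.2887·0.8842 = +34.9631 (running +159.2691)
Area = |Σ|/2 = |159.2691|/2 = 79.6346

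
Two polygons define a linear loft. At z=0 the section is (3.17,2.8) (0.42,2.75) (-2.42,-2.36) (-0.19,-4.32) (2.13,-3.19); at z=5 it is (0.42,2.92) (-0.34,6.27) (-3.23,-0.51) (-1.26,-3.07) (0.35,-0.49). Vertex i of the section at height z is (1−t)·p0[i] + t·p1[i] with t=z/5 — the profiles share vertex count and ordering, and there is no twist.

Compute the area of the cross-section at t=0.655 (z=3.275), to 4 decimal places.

Cross-section at t=0.655: each vertex is (1-t)·p0[i] + t·p1[i].
  v1: (1-0.655)·(3.17,2.8) + 0.655·(0.42,2.92) = (1.3687,2.8786)
  v2: (1-0.655)·(0.42,2.75) + 0.655·(-0.34,6.27) = (-0.0778,5.0556)
  v3: (1-0.655)·(-2.42,-2.36) + 0.655·(-3.23,-0.51) = (-2.9505,-1.1482)
  v4: (1-0.655)·(-0.19,-4.32) + 0.655·(-1.26,-3.07) = (-0.8909,-3.5012)
  v5: (1-0.655)·(2.13,-3.19) + 0.655·(0.35,-0.49) = (0.9641,-1.4215)
Shoelace sum Σ(x_i·y_{i+1} − x_{i+1}·y_i):
  i=1: 1.3687·5.0556 − -0.0778·2.8786 = +7.1438 (running +7.1438)
  i=2: -0.0778·-1.1482 − -2.9505·5.0556 = +15.0061 (running +22.1499)
  i=3: -2.9505·-3.5012 − -0.8909·-1.1482 = +9.3077 (running +31.4576)
  i=4: -0.8909·-1.4215 − 0.9641·-3.5012 = +4.6419 (running +36.0995)
  i=5: 0.9641·2.8786 − 1.3687·-1.4215 = +4.7209 (running +40.8205)
Area = |Σ|/2 = |40.8205|/2 = 20.4102

Area at t=0.655: 20.4102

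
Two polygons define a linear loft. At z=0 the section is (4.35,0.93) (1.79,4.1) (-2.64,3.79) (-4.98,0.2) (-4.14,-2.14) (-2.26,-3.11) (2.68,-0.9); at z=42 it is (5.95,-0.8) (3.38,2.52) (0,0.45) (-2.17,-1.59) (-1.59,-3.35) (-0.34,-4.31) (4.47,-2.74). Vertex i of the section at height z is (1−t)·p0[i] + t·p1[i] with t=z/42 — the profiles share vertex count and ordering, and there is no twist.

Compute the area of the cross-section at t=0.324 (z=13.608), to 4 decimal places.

Area at t=0.324: 39.8984

Cross-section at t=0.324: each vertex is (1-t)·p0[i] + t·p1[i].
  v1: (1-0.324)·(4.35,0.93) + 0.324·(5.95,-0.8) = (4.8684,0.3695)
  v2: (1-0.324)·(1.79,4.1) + 0.324·(3.38,2.52) = (2.3052,3.5881)
  v3: (1-0.324)·(-2.64,3.79) + 0.324·(0,0.45) = (-1.7846,2.7078)
  v4: (1-0.324)·(-4.98,0.2) + 0.324·(-2.17,-1.59) = (-4.0696,-0.3800)
  v5: (1-0.324)·(-4.14,-2.14) + 0.324·(-1.59,-3.35) = (-3.3138,-2.5320)
  v6: (1-0.324)·(-2.26,-3.11) + 0.324·(-0.34,-4.31) = (-1.6379,-3.4988)
  v7: (1-0.324)·(2.68,-0.9) + 0.324·(4.47,-2.74) = (3.2600,-1.4962)
Shoelace sum Σ(x_i·y_{i+1} − x_{i+1}·y_i):
  i=1: 4.8684·3.5881 − 2.3052·0.3695 = +16.6165 (running +16.6165)
  i=2: 2.3052·2.7078 − -1.7846·3.5881 = +12.6454 (running +29.2619)
  i=3: -1.7846·-0.3800 − -4.0696·2.7078 = +11.6978 (running +40.9597)
  i=4: -4.0696·-2.5320 − -3.3138·-0.3800 = +9.0452 (running +50.0049)
  i=5: -3.3138·-3.4988 − -1.6379·-2.5320 = +7.4470 (running +57.4520)
  i=6: -1.6379·-1.4962 − 3.2600·-3.4988 = +13.8565 (running +71.3085)
  i=7: 3.2600·0.3695 − 4.8684·-1.4962 = +8.4884 (running +79.7969)
Area = |Σ|/2 = |79.7969|/2 = 39.8984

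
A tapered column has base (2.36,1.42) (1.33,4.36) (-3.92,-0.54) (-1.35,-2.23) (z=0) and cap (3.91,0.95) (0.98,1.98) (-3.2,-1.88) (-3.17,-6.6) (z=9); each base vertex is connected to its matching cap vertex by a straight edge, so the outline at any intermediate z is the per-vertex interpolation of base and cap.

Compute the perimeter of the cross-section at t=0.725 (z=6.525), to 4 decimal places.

Perimeter at t=0.725: 21.8547

Cross-section at t=0.725: each vertex is (1-t)·p0[i] + t·p1[i].
  v1: (1-0.725)·(2.36,1.42) + 0.725·(3.91,0.95) = (3.4838,1.0793)
  v2: (1-0.725)·(1.33,4.36) + 0.725·(0.98,1.98) = (1.0763,2.6345)
  v3: (1-0.725)·(-3.92,-0.54) + 0.725·(-3.2,-1.88) = (-3.3980,-1.5115)
  v4: (1-0.725)·(-1.35,-2.23) + 0.725·(-3.17,-6.6) = (-2.6695,-5.3982)
Perimeter = Σ |v_{i+1} − v_i|:
  edge 1→2: √(-2.4075² + 1.5553²) = 2.8662 (running 2.8662)
  edge 2→3: √(-4.4742² + -4.1460²) = 6.0999 (running 8.9660)
  edge 3→4: √(0.7285² + -3.8867²) = 3.9544 (running 12.9204)
  edge 4→1: √(6.1532² + 6.4775²) = 8.9342 (running 21.8547)
Perimeter = 21.8547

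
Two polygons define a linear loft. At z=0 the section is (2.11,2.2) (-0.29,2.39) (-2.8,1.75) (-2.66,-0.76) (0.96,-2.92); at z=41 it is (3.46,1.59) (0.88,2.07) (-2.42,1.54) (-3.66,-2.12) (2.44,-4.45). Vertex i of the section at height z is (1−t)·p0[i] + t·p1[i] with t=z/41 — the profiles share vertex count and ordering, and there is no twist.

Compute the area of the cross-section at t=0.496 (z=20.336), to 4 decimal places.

Area at t=0.496: 24.1889

Cross-section at t=0.496: each vertex is (1-t)·p0[i] + t·p1[i].
  v1: (1-0.496)·(2.11,2.2) + 0.496·(3.46,1.59) = (2.7796,1.8974)
  v2: (1-0.496)·(-0.29,2.39) + 0.496·(0.88,2.07) = (0.2903,2.2313)
  v3: (1-0.496)·(-2.8,1.75) + 0.496·(-2.42,1.54) = (-2.6115,1.6458)
  v4: (1-0.496)·(-2.66,-0.76) + 0.496·(-3.66,-2.12) = (-3.1560,-1.4346)
  v5: (1-0.496)·(0.96,-2.92) + 0.496·(2.44,-4.45) = (1.6941,-3.6789)
Shoelace sum Σ(x_i·y_{i+1} − x_{i+1}·y_i):
  i=1: 2.7796·2.2313 − 0.2903·1.8974 = +5.6512 (running +5.6512)
  i=2: 0.2903·1.6458 − -2.6115·2.2313 = +6.3049 (running +11.9561)
  i=3: -2.6115·-1.4346 − -3.1560·1.6458 = +8.9407 (running +20.8967)
  i=4: -3.1560·-3.6789 − 1.6941·-1.4346 = +14.0408 (running +34.9375)
  i=5: 1.6941·1.8974 − 2.7796·-3.6789 = +13.4402 (running +48.3777)
Area = |Σ|/2 = |48.3777|/2 = 24.1889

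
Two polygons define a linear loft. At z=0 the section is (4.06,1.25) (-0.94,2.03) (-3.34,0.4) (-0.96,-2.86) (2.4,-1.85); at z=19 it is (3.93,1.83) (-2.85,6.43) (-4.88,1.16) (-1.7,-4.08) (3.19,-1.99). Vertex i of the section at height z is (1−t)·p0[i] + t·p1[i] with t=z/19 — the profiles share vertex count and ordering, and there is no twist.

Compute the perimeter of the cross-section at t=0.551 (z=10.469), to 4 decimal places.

Cross-section at t=0.551: each vertex is (1-t)·p0[i] + t·p1[i].
  v1: (1-0.551)·(4.06,1.25) + 0.551·(3.93,1.83) = (3.9884,1.5696)
  v2: (1-0.551)·(-0.94,2.03) + 0.551·(-2.85,6.43) = (-1.9924,4.4544)
  v3: (1-0.551)·(-3.34,0.4) + 0.551·(-4.88,1.16) = (-4.1885,0.8188)
  v4: (1-0.551)·(-0.96,-2.86) + 0.551·(-1.7,-4.08) = (-1.3677,-3.5322)
  v5: (1-0.551)·(2.4,-1.85) + 0.551·(3.19,-1.99) = (2.8353,-1.9271)
Perimeter = Σ |v_{i+1} − v_i|:
  edge 1→2: √(-5.9808² + 2.8848²) = 6.6402 (running 6.6402)
  edge 2→3: √(-2.1961² + -3.6356²) = 4.2475 (running 10.8876)
  edge 3→4: √(2.8208² + -4.3510²) = 5.1854 (running 16.0730)
  edge 4→5: √(4.2030² + 1.6051²) = 4.4991 (running 20.5721)
  edge 5→1: √(1.1531² + 3.4967²) = 3.6819 (running 24.2540)
Perimeter = 24.2540

Perimeter at t=0.551: 24.2540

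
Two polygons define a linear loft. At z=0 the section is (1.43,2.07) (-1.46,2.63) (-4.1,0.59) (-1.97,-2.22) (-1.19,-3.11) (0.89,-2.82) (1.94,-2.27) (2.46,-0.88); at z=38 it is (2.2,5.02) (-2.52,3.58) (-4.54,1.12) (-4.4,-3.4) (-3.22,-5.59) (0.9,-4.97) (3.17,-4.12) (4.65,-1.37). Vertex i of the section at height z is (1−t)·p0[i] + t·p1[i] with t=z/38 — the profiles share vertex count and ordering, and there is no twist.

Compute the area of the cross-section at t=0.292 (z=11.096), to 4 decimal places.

Area at t=0.292: 35.8204

Cross-section at t=0.292: each vertex is (1-t)·p0[i] + t·p1[i].
  v1: (1-0.292)·(1.43,2.07) + 0.292·(2.2,5.02) = (1.6548,2.9314)
  v2: (1-0.292)·(-1.46,2.63) + 0.292·(-2.52,3.58) = (-1.7695,2.9074)
  v3: (1-0.292)·(-4.1,0.59) + 0.292·(-4.54,1.12) = (-4.2285,0.7448)
  v4: (1-0.292)·(-1.97,-2.22) + 0.292·(-4.4,-3.4) = (-2.6796,-2.5646)
  v5: (1-0.292)·(-1.19,-3.11) + 0.292·(-3.22,-5.59) = (-1.7828,-3.8342)
  v6: (1-0.292)·(0.89,-2.82) + 0.292·(0.9,-4.97) = (0.8929,-3.4478)
  v7: (1-0.292)·(1.94,-2.27) + 0.292·(3.17,-4.12) = (2.2992,-2.8102)
  v8: (1-0.292)·(2.46,-0.88) + 0.292·(4.65,-1.37) = (3.0995,-1.0231)
Shoelace sum Σ(x_i·y_{i+1} − x_{i+1}·y_i):
  i=1: 1.6548·2.9074 − -1.7695·2.9314 = +9.9985 (running +9.9985)
  i=2: -1.7695·0.7448 − -4.2285·2.9074 = +10.9760 (running +20.9745)
  i=3: -4.2285·-2.5646 − -2.6796·0.7448 = +12.8398 (running +33.8143)
  i=4: -2.6796·-3.8342 − -1.7828·-2.5646 = +5.7019 (running +39.5162)
  i=5: -1.7828·-3.4478 − 0.8929·-3.8342 = +9.5702 (running +49.0864)
  i=6: 0.8929·-2.8102 − 2.2992·-3.4478 = +5.4178 (running +54.5041)
  i=7: 2.2992·-1.0231 − 3.0995·-2.8102 = +6.3579 (running +60.8620)
  i=8: 3.0995·2.9314 − 1.6548·-1.0231 = +10.7788 (running +71.6409)
Area = |Σ|/2 = |71.6409|/2 = 35.8204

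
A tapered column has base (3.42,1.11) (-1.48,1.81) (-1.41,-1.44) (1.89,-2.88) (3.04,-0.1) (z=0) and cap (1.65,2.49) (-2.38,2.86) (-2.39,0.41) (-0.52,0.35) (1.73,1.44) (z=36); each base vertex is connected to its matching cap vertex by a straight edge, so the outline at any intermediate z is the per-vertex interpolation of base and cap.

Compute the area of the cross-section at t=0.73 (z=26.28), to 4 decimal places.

Cross-section at t=0.73: each vertex is (1-t)·p0[i] + t·p1[i].
  v1: (1-0.73)·(3.42,1.11) + 0.73·(1.65,2.49) = (2.1279,2.1174)
  v2: (1-0.73)·(-1.48,1.81) + 0.73·(-2.38,2.86) = (-2.1370,2.5765)
  v3: (1-0.73)·(-1.41,-1.44) + 0.73·(-2.39,0.41) = (-2.1254,-0.0895)
  v4: (1-0.73)·(1.89,-2.88) + 0.73·(-0.52,0.35) = (0.1307,-0.5221)
  v5: (1-0.73)·(3.04,-0.1) + 0.73·(1.73,1.44) = (2.0837,1.0242)
Shoelace sum Σ(x_i·y_{i+1} − x_{i+1}·y_i):
  i=1: 2.1279·2.5765 − -2.1370·2.1174 = +10.0074 (running +10.0074)
  i=2: -2.1370·-0.0895 − -2.1254·2.5765 = +5.6674 (running +15.6748)
  i=3: -2.1254·-0.5221 − 0.1307·-0.0895 = +1.1214 (running +16.7961)
  i=4: 0.1307·1.0242 − 2.0837·-0.5221 = +1.2218 (running +18.0179)
  i=5: 2.0837·2.1174 − 2.1279·1.0242 = +2.2326 (running +20.2505)
Area = |Σ|/2 = |20.2505|/2 = 10.1253

Area at t=0.73: 10.1253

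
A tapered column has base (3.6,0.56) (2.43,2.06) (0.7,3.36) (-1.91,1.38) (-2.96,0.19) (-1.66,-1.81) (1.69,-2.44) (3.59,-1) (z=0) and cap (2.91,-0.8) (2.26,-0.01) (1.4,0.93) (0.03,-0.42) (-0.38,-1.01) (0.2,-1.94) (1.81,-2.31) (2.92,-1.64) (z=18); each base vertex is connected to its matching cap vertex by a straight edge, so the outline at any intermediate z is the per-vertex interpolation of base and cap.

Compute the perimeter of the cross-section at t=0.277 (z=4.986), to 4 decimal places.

Cross-section at t=0.277: each vertex is (1-t)·p0[i] + t·p1[i].
  v1: (1-0.277)·(3.6,0.56) + 0.277·(2.91,-0.8) = (3.4089,0.1833)
  v2: (1-0.277)·(2.43,2.06) + 0.277·(2.26,-0.01) = (2.3829,1.4866)
  v3: (1-0.277)·(0.7,3.36) + 0.277·(1.4,0.93) = (0.8939,2.6869)
  v4: (1-0.277)·(-1.91,1.38) + 0.277·(0.03,-0.42) = (-1.3726,0.8814)
  v5: (1-0.277)·(-2.96,0.19) + 0.277·(-0.38,-1.01) = (-2.2453,-0.1424)
  v6: (1-0.277)·(-1.66,-1.81) + 0.277·(0.2,-1.94) = (-1.1448,-1.8460)
  v7: (1-0.277)·(1.69,-2.44) + 0.277·(1.81,-2.31) = (1.7232,-2.4040)
  v8: (1-0.277)·(3.59,-1) + 0.277·(2.92,-1.64) = (3.4044,-1.1773)
Perimeter = Σ |v_{i+1} − v_i|:
  edge 1→2: √(-1.0260² + 1.3033²) = 1.6587 (running 1.6587)
  edge 2→3: √(-1.4890² + 1.2003²) = 1.9125 (running 3.5712)
  edge 3→4: √(-2.2665² + -1.8055²) = 2.8977 (running 6.4690)
  edge 4→5: √(-0.8727² + -1.0238²) = 1.3453 (running 7.8143)
  edge 5→6: √(1.1006² + -1.7036²) = 2.0282 (running 9.8425)
  edge 6→7: √(2.8680² + -0.5580²) = 2.9218 (running 12.7642)
  edge 7→8: √(1.6812² + 1.2267²) = 2.0811 (running 14.8454)
  edge 8→1: √(0.0045² + 1.3606²) = 1.3606 (running 16.2060)
Perimeter = 16.2060

Perimeter at t=0.277: 16.2060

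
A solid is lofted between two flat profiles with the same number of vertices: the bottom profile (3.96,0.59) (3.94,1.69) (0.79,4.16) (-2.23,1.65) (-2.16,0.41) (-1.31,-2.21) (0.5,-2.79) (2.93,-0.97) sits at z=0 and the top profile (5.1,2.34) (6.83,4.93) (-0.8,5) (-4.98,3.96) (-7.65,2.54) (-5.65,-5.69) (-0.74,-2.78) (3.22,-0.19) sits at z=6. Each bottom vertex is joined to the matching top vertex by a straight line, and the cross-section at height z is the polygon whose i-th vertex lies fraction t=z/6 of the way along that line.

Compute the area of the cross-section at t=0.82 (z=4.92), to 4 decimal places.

Area at t=0.82: 73.6834

Cross-section at t=0.82: each vertex is (1-t)·p0[i] + t·p1[i].
  v1: (1-0.82)·(3.96,0.59) + 0.82·(5.1,2.34) = (4.8948,2.0250)
  v2: (1-0.82)·(3.94,1.69) + 0.82·(6.83,4.93) = (6.3098,4.3468)
  v3: (1-0.82)·(0.79,4.16) + 0.82·(-0.8,5) = (-0.5138,4.8488)
  v4: (1-0.82)·(-2.23,1.65) + 0.82·(-4.98,3.96) = (-4.4850,3.5442)
  v5: (1-0.82)·(-2.16,0.41) + 0.82·(-7.65,2.54) = (-6.6618,2.1566)
  v6: (1-0.82)·(-1.31,-2.21) + 0.82·(-5.65,-5.69) = (-4.8688,-5.0636)
  v7: (1-0.82)·(0.5,-2.79) + 0.82·(-0.74,-2.78) = (-0.5168,-2.7818)
  v8: (1-0.82)·(2.93,-0.97) + 0.82·(3.22,-0.19) = (3.1678,-0.3304)
Shoelace sum Σ(x_i·y_{i+1} − x_{i+1}·y_i):
  i=1: 4.8948·4.3468 − 6.3098·2.0250 = +8.4994 (running +8.4994)
  i=2: 6.3098·4.8488 − -0.5138·4.3468 = +32.8283 (running +41.3277)
  i=3: -0.5138·3.5442 − -4.4850·4.8488 = +19.9259 (running +61.2536)
  i=4: -4.4850·2.1566 − -6.6618·3.5442 = +13.9384 (running +75.1920)
  i=5: -6.6618·-5.0636 − -4.8688·2.1566 = +44.2327 (running +119.4247)
  i=6: -4.8688·-2.7818 − -0.5168·-5.0636 = +10.9272 (running +130.3519)
  i=7: -0.5168·-0.3304 − 3.1678·-2.7818 = +8.9829 (running +139.3348)
  i=8: 3.1678·2.0250 − 4.8948·-0.3304 = +8.0320 (running +147.3669)
Area = |Σ|/2 = |147.3669|/2 = 73.6834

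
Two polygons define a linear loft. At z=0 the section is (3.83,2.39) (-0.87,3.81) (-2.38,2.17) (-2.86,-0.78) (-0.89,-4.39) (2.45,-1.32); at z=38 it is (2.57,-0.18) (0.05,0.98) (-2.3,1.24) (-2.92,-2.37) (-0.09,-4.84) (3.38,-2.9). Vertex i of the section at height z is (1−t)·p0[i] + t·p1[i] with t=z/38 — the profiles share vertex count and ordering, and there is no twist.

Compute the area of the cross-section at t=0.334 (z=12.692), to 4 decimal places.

Cross-section at t=0.334: each vertex is (1-t)·p0[i] + t·p1[i].
  v1: (1-0.334)·(3.83,2.39) + 0.334·(2.57,-0.18) = (3.4092,1.5316)
  v2: (1-0.334)·(-0.87,3.81) + 0.334·(0.05,0.98) = (-0.5627,2.8648)
  v3: (1-0.334)·(-2.38,2.17) + 0.334·(-2.3,1.24) = (-2.3533,1.8594)
  v4: (1-0.334)·(-2.86,-0.78) + 0.334·(-2.92,-2.37) = (-2.8800,-1.3111)
  v5: (1-0.334)·(-0.89,-4.39) + 0.334·(-0.09,-4.84) = (-0.6228,-4.5403)
  v6: (1-0.334)·(2.45,-1.32) + 0.334·(3.38,-2.9) = (2.7606,-1.8477)
Shoelace sum Σ(x_i·y_{i+1} − x_{i+1}·y_i):
  i=1: 3.4092·2.8648 − -0.5627·1.5316 = +10.6284 (running +10.6284)
  i=2: -0.5627·1.8594 − -2.3533·2.8648 = +5.6953 (running +16.3237)
  i=3: -2.3533·-1.3111 − -2.8800·1.8594 = +8.4404 (running +24.7641)
  i=4: -2.8800·-4.5403 − -0.6228·-1.3111 = +12.2597 (running +37.0238)
  i=5: -0.6228·-1.8477 − 2.7606·-4.5403 = +13.6848 (running +50.7086)
  i=6: 2.7606·1.5316 − 3.4092·-1.8477 = +10.5274 (running +61.2360)
Area = |Σ|/2 = |61.2360|/2 = 30.6180

Area at t=0.334: 30.6180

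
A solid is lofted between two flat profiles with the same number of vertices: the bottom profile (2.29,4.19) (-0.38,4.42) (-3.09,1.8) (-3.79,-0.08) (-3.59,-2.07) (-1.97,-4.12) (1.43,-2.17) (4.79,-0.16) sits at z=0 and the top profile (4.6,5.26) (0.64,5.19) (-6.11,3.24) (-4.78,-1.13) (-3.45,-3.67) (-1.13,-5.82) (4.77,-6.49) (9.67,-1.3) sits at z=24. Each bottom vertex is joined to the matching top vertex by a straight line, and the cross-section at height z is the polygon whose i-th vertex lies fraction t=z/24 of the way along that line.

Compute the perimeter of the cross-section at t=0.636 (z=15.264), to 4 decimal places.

Perimeter at t=0.636: 36.1988

Cross-section at t=0.636: each vertex is (1-t)·p0[i] + t·p1[i].
  v1: (1-0.636)·(2.29,4.19) + 0.636·(4.6,5.26) = (3.7592,4.8705)
  v2: (1-0.636)·(-0.38,4.42) + 0.636·(0.64,5.19) = (0.2687,4.9097)
  v3: (1-0.636)·(-3.09,1.8) + 0.636·(-6.11,3.24) = (-5.0107,2.7158)
  v4: (1-0.636)·(-3.79,-0.08) + 0.636·(-4.78,-1.13) = (-4.4196,-0.7478)
  v5: (1-0.636)·(-3.59,-2.07) + 0.636·(-3.45,-3.67) = (-3.5010,-3.0876)
  v6: (1-0.636)·(-1.97,-4.12) + 0.636·(-1.13,-5.82) = (-1.4358,-5.2012)
  v7: (1-0.636)·(1.43,-2.17) + 0.636·(4.77,-6.49) = (3.5542,-4.9175)
  v8: (1-0.636)·(4.79,-0.16) + 0.636·(9.67,-1.3) = (7.8937,-0.8850)
Perimeter = Σ |v_{i+1} − v_i|:
  edge 1→2: √(-3.4904² + 0.0392²) = 3.4907 (running 3.4907)
  edge 2→3: √(-5.2794² + -2.1939²) = 5.7171 (running 9.2078)
  edge 3→4: √(0.5911² + -3.4636²) = 3.5137 (running 12.7215)
  edge 4→5: √(0.9187² + -2.3398²) = 2.5137 (running 15.2352)
  edge 5→6: √(2.0652² + -2.1136²) = 2.9551 (running 18.1903)
  edge 6→7: √(4.9900² + 0.2837²) = 4.9981 (running 23.1883)
  edge 7→8: √(4.3394² + 4.0325²) = 5.9238 (running 29.1121)
  edge 8→1: √(-4.1345² + 5.7556²) = 7.0867 (running 36.1988)
Perimeter = 36.1988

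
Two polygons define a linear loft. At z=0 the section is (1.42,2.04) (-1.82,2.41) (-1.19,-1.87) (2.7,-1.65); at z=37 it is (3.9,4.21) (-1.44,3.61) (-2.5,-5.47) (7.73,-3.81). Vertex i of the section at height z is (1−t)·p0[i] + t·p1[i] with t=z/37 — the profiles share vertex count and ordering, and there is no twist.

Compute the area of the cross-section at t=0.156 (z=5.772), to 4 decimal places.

Cross-section at t=0.156: each vertex is (1-t)·p0[i] + t·p1[i].
  v1: (1-0.156)·(1.42,2.04) + 0.156·(3.9,4.21) = (1.8069,2.3785)
  v2: (1-0.156)·(-1.82,2.41) + 0.156·(-1.44,3.61) = (-1.7607,2.5972)
  v3: (1-0.156)·(-1.19,-1.87) + 0.156·(-2.5,-5.47) = (-1.3944,-2.4316)
  v4: (1-0.156)·(2.7,-1.65) + 0.156·(7.73,-3.81) = (3.4847,-1.9870)
Shoelace sum Σ(x_i·y_{i+1} − x_{i+1}·y_i):
  i=1: 1.8069·2.5972 − -1.7607·2.3785 = +8.8807 (running +8.8807)
  i=2: -1.7607·-2.4316 − -1.3944·2.5972 = +7.9028 (running +16.7835)
  i=3: -1.3944·-1.9870 − 3.4847·-2.4316 = +11.2439 (running +28.0274)
  i=4: 3.4847·2.3785 − 1.8069·-1.9870 = +11.8786 (running +39.9060)
Area = |Σ|/2 = |39.9060|/2 = 19.9530

Area at t=0.156: 19.9530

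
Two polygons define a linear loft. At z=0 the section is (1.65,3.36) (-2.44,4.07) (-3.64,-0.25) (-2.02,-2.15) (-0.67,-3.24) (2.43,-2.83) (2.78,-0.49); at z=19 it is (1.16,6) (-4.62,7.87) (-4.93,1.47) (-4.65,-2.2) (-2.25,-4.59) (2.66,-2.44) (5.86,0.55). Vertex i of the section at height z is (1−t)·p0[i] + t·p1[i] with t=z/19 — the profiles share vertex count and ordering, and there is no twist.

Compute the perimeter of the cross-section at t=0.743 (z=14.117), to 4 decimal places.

Cross-section at t=0.743: each vertex is (1-t)·p0[i] + t·p1[i].
  v1: (1-0.743)·(1.65,3.36) + 0.743·(1.16,6) = (1.2859,5.3215)
  v2: (1-0.743)·(-2.44,4.07) + 0.743·(-4.62,7.87) = (-4.0597,6.8934)
  v3: (1-0.743)·(-3.64,-0.25) + 0.743·(-4.93,1.47) = (-4.5985,1.0280)
  v4: (1-0.743)·(-2.02,-2.15) + 0.743·(-4.65,-2.2) = (-3.9741,-2.1871)
  v5: (1-0.743)·(-0.67,-3.24) + 0.743·(-2.25,-4.59) = (-1.8439,-4.2431)
  v6: (1-0.743)·(2.43,-2.83) + 0.743·(2.66,-2.44) = (2.6009,-2.5402)
  v7: (1-0.743)·(2.78,-0.49) + 0.743·(5.86,0.55) = (5.0684,0.2827)
Perimeter = Σ |v_{i+1} − v_i|:
  edge 1→2: √(-5.3457² + 1.5719²) = 5.5720 (running 5.5720)
  edge 2→3: √(-0.5387² + -5.8654²) = 5.8901 (running 11.4621)
  edge 3→4: √(0.6244² + -3.2151²) = 3.2752 (running 14.7373)
  edge 4→5: √(2.1302² + -2.0559²) = 2.9604 (running 17.6977)
  edge 5→6: √(4.4448² + 1.7028²) = 4.7598 (running 22.4576)
  edge 6→7: √(2.4675² + 2.8229²) = 3.7494 (running 26.2070)
  edge 7→1: √(-3.7825² + 5.0388²) = 6.3005 (running 32.5075)
Perimeter = 32.5075

Perimeter at t=0.743: 32.5075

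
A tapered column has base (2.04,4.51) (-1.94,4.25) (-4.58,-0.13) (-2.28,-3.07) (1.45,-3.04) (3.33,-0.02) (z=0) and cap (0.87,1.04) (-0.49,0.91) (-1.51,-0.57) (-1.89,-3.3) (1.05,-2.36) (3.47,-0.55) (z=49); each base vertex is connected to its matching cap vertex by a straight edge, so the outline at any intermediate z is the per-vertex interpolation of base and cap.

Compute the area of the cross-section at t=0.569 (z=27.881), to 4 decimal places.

Area at t=0.569: 24.2679

Cross-section at t=0.569: each vertex is (1-t)·p0[i] + t·p1[i].
  v1: (1-0.569)·(2.04,4.51) + 0.569·(0.87,1.04) = (1.3743,2.5356)
  v2: (1-0.569)·(-1.94,4.25) + 0.569·(-0.49,0.91) = (-1.1150,2.3495)
  v3: (1-0.569)·(-4.58,-0.13) + 0.569·(-1.51,-0.57) = (-2.8332,-0.3804)
  v4: (1-0.569)·(-2.28,-3.07) + 0.569·(-1.89,-3.3) = (-2.0581,-3.2009)
  v5: (1-0.569)·(1.45,-3.04) + 0.569·(1.05,-2.36) = (1.2224,-2.6531)
  v6: (1-0.569)·(3.33,-0.02) + 0.569·(3.47,-0.55) = (3.4097,-0.3216)
Shoelace sum Σ(x_i·y_{i+1} − x_{i+1}·y_i):
  i=1: 1.3743·2.3495 − -1.1150·2.5356 = +6.0559 (running +6.0559)
  i=2: -1.1150·-0.3804 − -2.8332·2.3495 = +7.0807 (running +13.1367)
  i=3: -2.8332·-3.2009 − -2.0581·-0.3804 = +8.2858 (running +21.4225)
  i=4: -2.0581·-2.6531 − 1.2224·-3.2009 = +9.3730 (running +30.7955)
  i=5: 1.2224·-0.3216 − 3.4097·-2.6531 = +8.6530 (running +39.4485)
  i=6: 3.4097·2.5356 − 1.3743·-0.3216 = +9.0874 (running +48.5358)
Area = |Σ|/2 = |48.5358|/2 = 24.2679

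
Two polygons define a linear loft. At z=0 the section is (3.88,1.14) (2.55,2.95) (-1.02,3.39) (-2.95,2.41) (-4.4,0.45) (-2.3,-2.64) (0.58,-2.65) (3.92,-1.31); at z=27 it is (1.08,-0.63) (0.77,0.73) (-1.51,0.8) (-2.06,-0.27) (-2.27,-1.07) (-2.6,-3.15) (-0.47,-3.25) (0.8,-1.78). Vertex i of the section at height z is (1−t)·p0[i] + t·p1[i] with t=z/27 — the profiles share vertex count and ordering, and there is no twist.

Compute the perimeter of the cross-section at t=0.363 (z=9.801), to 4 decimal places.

Perimeter at t=0.363: 19.1172

Cross-section at t=0.363: each vertex is (1-t)·p0[i] + t·p1[i].
  v1: (1-0.363)·(3.88,1.14) + 0.363·(1.08,-0.63) = (2.8636,0.4975)
  v2: (1-0.363)·(2.55,2.95) + 0.363·(0.77,0.73) = (1.9039,2.1441)
  v3: (1-0.363)·(-1.02,3.39) + 0.363·(-1.51,0.8) = (-1.1979,2.4498)
  v4: (1-0.363)·(-2.95,2.41) + 0.363·(-2.06,-0.27) = (-2.6269,1.4372)
  v5: (1-0.363)·(-4.4,0.45) + 0.363·(-2.27,-1.07) = (-3.6268,-0.1018)
  v6: (1-0.363)·(-2.3,-2.64) + 0.363·(-2.6,-3.15) = (-2.4089,-2.8251)
  v7: (1-0.363)·(0.58,-2.65) + 0.363·(-0.47,-3.25) = (0.1988,-2.8678)
  v8: (1-0.363)·(3.92,-1.31) + 0.363·(0.8,-1.78) = (2.7874,-1.4806)
Perimeter = Σ |v_{i+1} − v_i|:
  edge 1→2: √(-0.9597² + 1.6467²) = 1.9059 (running 1.9059)
  edge 2→3: √(-3.1017² + 0.3057²) = 3.1168 (running 5.0227)
  edge 3→4: √(-1.4291² + -1.0127²) = 1.7515 (running 6.7742)
  edge 4→5: √(-0.9999² + -1.5389²) = 1.8352 (running 8.6094)
  edge 5→6: √(1.2179² + -2.7234²) = 2.9833 (running 11.5927)
  edge 6→7: √(2.6078² + -0.0427²) = 2.6081 (running 14.2008)
  edge 7→8: √(2.5886² + 1.3872²) = 2.9369 (running 17.1376)
  edge 8→1: √(0.0762² + 1.9781²) = 1.9796 (running 19.1172)
Perimeter = 19.1172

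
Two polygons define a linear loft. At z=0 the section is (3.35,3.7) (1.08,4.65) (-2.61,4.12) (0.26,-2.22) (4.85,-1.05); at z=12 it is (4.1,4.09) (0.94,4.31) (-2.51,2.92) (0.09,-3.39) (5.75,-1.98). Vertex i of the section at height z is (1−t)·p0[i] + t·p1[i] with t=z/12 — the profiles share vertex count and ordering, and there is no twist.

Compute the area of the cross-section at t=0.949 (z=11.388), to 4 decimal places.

Area at t=0.949: 42.6913

Cross-section at t=0.949: each vertex is (1-t)·p0[i] + t·p1[i].
  v1: (1-0.949)·(3.35,3.7) + 0.949·(4.1,4.09) = (4.0617,4.0701)
  v2: (1-0.949)·(1.08,4.65) + 0.949·(0.94,4.31) = (0.9471,4.3273)
  v3: (1-0.949)·(-2.61,4.12) + 0.949·(-2.51,2.92) = (-2.5151,2.9812)
  v4: (1-0.949)·(0.26,-2.22) + 0.949·(0.09,-3.39) = (0.0987,-3.3303)
  v5: (1-0.949)·(4.85,-1.05) + 0.949·(5.75,-1.98) = (5.7041,-1.9326)
Shoelace sum Σ(x_i·y_{i+1} − x_{i+1}·y_i):
  i=1: 4.0617·4.3273 − 0.9471·4.0701 = +13.7216 (running +13.7216)
  i=2: 0.9471·2.9812 − -2.5151·4.3273 = +13.7073 (running +27.4289)
  i=3: -2.5151·-3.3303 − 0.0987·2.9812 = +8.0820 (running +35.5109)
  i=4: 0.0987·-1.9326 − 5.7041·-3.3303 = +18.8058 (running +54.3167)
  i=5: 5.7041·4.0701 − 4.0617·-1.9326 = +31.0659 (running +85.3827)
Area = |Σ|/2 = |85.3827|/2 = 42.6913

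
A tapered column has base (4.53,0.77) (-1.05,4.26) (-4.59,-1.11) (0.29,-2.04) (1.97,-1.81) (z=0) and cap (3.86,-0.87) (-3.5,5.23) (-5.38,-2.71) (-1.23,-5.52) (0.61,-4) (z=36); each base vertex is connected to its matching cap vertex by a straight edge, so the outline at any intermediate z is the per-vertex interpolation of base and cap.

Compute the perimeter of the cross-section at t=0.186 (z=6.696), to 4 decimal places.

Cross-section at t=0.186: each vertex is (1-t)·p0[i] + t·p1[i].
  v1: (1-0.186)·(4.53,0.77) + 0.186·(3.86,-0.87) = (4.4054,0.4650)
  v2: (1-0.186)·(-1.05,4.26) + 0.186·(-3.5,5.23) = (-1.5057,4.4404)
  v3: (1-0.186)·(-4.59,-1.11) + 0.186·(-5.38,-2.71) = (-4.7369,-1.4076)
  v4: (1-0.186)·(0.29,-2.04) + 0.186·(-1.23,-5.52) = (0.0073,-2.6873)
  v5: (1-0.186)·(1.97,-1.81) + 0.186·(0.61,-4) = (1.7170,-2.2173)
Perimeter = Σ |v_{i+1} − v_i|:
  edge 1→2: √(-5.9111² + 3.9755²) = 7.1236 (running 7.1236)
  edge 2→3: √(-3.2312² + -5.8480²) = 6.6813 (running 13.8049)
  edge 3→4: √(4.7442² + -1.2797²) = 4.9138 (running 18.7187)
  edge 4→5: √(1.7098² + 0.4699²) = 1.7732 (running 20.4918)
  edge 5→1: √(2.6883² + 2.6823²) = 3.7976 (running 24.2895)
Perimeter = 24.2895

Perimeter at t=0.186: 24.2895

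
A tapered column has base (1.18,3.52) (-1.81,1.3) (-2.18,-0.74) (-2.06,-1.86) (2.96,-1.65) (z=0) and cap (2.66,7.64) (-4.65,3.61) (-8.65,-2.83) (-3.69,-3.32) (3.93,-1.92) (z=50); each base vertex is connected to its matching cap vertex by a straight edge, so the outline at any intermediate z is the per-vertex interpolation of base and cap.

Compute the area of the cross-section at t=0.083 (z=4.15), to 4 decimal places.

Area at t=0.083: 21.3799

Cross-section at t=0.083: each vertex is (1-t)·p0[i] + t·p1[i].
  v1: (1-0.083)·(1.18,3.52) + 0.083·(2.66,7.64) = (1.3028,3.8620)
  v2: (1-0.083)·(-1.81,1.3) + 0.083·(-4.65,3.61) = (-2.0457,1.4917)
  v3: (1-0.083)·(-2.18,-0.74) + 0.083·(-8.65,-2.83) = (-2.7170,-0.9135)
  v4: (1-0.083)·(-2.06,-1.86) + 0.083·(-3.69,-3.32) = (-2.1953,-1.9812)
  v5: (1-0.083)·(2.96,-1.65) + 0.083·(3.93,-1.92) = (3.0405,-1.6724)
Shoelace sum Σ(x_i·y_{i+1} − x_{i+1}·y_i):
  i=1: 1.3028·1.4917 − -2.0457·3.8620 = +9.8440 (running +9.8440)
  i=2: -2.0457·-0.9135 − -2.7170·1.4917 = +5.9217 (running +15.7657)
  i=3: -2.7170·-1.9812 − -2.1953·-0.9135 = +3.3776 (running +19.1433)
  i=4: -2.1953·-1.6724 − 3.0405·-1.9812 = +9.6952 (running +28.8385)
  i=5: 3.0405·3.8620 − 1.3028·-1.6724 = +13.9212 (running +42.7597)
Area = |Σ|/2 = |42.7597|/2 = 21.3799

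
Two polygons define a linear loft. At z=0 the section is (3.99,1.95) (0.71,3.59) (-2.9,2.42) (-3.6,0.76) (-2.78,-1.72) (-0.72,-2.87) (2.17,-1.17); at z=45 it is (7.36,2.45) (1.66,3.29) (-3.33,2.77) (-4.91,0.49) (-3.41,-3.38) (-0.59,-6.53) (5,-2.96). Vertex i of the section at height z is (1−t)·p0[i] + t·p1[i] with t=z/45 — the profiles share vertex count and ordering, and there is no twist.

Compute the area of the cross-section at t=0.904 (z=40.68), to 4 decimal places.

Cross-section at t=0.904: each vertex is (1-t)·p0[i] + t·p1[i].
  v1: (1-0.904)·(3.99,1.95) + 0.904·(7.36,2.45) = (7.0365,2.4020)
  v2: (1-0.904)·(0.71,3.59) + 0.904·(1.66,3.29) = (1.5688,3.3188)
  v3: (1-0.904)·(-2.9,2.42) + 0.904·(-3.33,2.77) = (-3.2887,2.7364)
  v4: (1-0.904)·(-3.6,0.76) + 0.904·(-4.91,0.49) = (-4.7842,0.5159)
  v5: (1-0.904)·(-2.78,-1.72) + 0.904·(-3.41,-3.38) = (-3.3495,-3.2206)
  v6: (1-0.904)·(-0.72,-2.87) + 0.904·(-0.59,-6.53) = (-0.6025,-6.1786)
  v7: (1-0.904)·(2.17,-1.17) + 0.904·(5,-2.96) = (4.7283,-2.7882)
Shoelace sum Σ(x_i·y_{i+1} − x_{i+1}·y_i):
  i=1: 7.0365·3.3188 − 1.5688·2.4020 = +19.5844 (running +19.5844)
  i=2: 1.5688·2.7364 − -3.2887·3.3188 = +15.2075 (running +34.7919)
  i=3: -3.2887·0.5159 − -4.7842·2.7364 = +11.3949 (running +46.1868)
  i=4: -4.7842·-3.2206 − -3.3495·0.5159 = +17.1364 (running +63.3232)
  i=5: -3.3495·-6.1786 − -0.6025·-3.2206 = +18.7551 (running +82.0783)
  i=6: -0.6025·-2.7882 − 4.7283·-6.1786 = +30.8944 (running +112.9727)
  i=7: 4.7283·2.4020 − 7.0365·-2.7882 = +30.9763 (running +143.9489)
Area = |Σ|/2 = |143.9489|/2 = 71.9745

Area at t=0.904: 71.9745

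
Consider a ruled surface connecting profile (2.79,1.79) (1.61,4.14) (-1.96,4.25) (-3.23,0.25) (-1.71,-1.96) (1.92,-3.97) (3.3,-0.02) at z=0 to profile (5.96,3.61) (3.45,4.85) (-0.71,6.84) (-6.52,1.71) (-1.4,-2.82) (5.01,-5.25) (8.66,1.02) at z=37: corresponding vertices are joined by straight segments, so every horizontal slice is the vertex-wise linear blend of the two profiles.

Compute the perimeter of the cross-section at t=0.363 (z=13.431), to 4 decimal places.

Perimeter at t=0.363: 28.7347

Cross-section at t=0.363: each vertex is (1-t)·p0[i] + t·p1[i].
  v1: (1-0.363)·(2.79,1.79) + 0.363·(5.96,3.61) = (3.9407,2.4507)
  v2: (1-0.363)·(1.61,4.14) + 0.363·(3.45,4.85) = (2.2779,4.3977)
  v3: (1-0.363)·(-1.96,4.25) + 0.363·(-0.71,6.84) = (-1.5063,5.1902)
  v4: (1-0.363)·(-3.23,0.25) + 0.363·(-6.52,1.71) = (-4.4243,0.7800)
  v5: (1-0.363)·(-1.71,-1.96) + 0.363·(-1.4,-2.82) = (-1.5975,-2.2722)
  v6: (1-0.363)·(1.92,-3.97) + 0.363·(5.01,-5.25) = (3.0417,-4.4346)
  v7: (1-0.363)·(3.3,-0.02) + 0.363·(8.66,1.02) = (5.2457,0.3575)
Perimeter = Σ |v_{i+1} − v_i|:
  edge 1→2: √(-1.6628² + 1.9471²) = 2.5605 (running 2.5605)
  edge 2→3: √(-3.7842² + 0.7924²) = 3.8663 (running 6.4267)
  edge 3→4: √(-2.9180² + -4.4102²) = 5.2882 (running 11.7149)
  edge 4→5: √(2.8268² + -3.0522²) = 4.1601 (running 15.8750)
  edge 5→6: √(4.6391² + -2.1625²) = 5.1184 (running 20.9934)
  edge 6→7: √(2.2040² + 4.7922²) = 5.2747 (running 26.2681)
  edge 7→1: √(-1.3050² + 2.0931²) = 2.4666 (running 28.7347)
Perimeter = 28.7347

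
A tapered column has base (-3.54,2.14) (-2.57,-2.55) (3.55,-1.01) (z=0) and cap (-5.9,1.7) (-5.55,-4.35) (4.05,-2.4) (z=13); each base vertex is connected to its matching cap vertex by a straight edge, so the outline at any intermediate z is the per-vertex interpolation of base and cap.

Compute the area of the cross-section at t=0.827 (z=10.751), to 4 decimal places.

Cross-section at t=0.827: each vertex is (1-t)·p0[i] + t·p1[i].
  v1: (1-0.827)·(-3.54,2.14) + 0.827·(-5.9,1.7) = (-5.4917,1.7761)
  v2: (1-0.827)·(-2.57,-2.55) + 0.827·(-5.55,-4.35) = (-5.0345,-4.0386)
  v3: (1-0.827)·(3.55,-1.01) + 0.827·(4.05,-2.4) = (3.9635,-2.1595)
Shoelace sum Σ(x_i·y_{i+1} − x_{i+1}·y_i):
  i=1: -5.4917·-4.0386 − -5.0345·1.7761 = +31.1207 (running +31.1207)
  i=2: -5.0345·-2.1595 − 3.9635·-4.0386 = +26.8791 (running +57.9997)
  i=3: 3.9635·1.7761 − -5.4917·-2.1595 = -4.8199 (running +53.1798)
Area = |Σ|/2 = |53.1798|/2 = 26.5899

Area at t=0.827: 26.5899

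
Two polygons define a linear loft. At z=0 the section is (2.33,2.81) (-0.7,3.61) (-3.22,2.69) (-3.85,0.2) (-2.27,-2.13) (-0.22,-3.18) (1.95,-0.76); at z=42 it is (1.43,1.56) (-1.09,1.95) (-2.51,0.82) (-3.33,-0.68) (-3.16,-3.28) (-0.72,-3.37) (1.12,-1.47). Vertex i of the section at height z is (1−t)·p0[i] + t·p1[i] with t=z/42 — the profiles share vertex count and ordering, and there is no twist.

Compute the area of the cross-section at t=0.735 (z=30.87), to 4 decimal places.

Cross-section at t=0.735: each vertex is (1-t)·p0[i] + t·p1[i].
  v1: (1-0.735)·(2.33,2.81) + 0.735·(1.43,1.56) = (1.6685,1.8913)
  v2: (1-0.735)·(-0.7,3.61) + 0.735·(-1.09,1.95) = (-0.9867,2.3899)
  v3: (1-0.735)·(-3.22,2.69) + 0.735·(-2.51,0.82) = (-2.6982,1.3155)
  v4: (1-0.735)·(-3.85,0.2) + 0.735·(-3.33,-0.68) = (-3.4678,-0.4468)
  v5: (1-0.735)·(-2.27,-2.13) + 0.735·(-3.16,-3.28) = (-2.9242,-2.9752)
  v6: (1-0.735)·(-0.22,-3.18) + 0.735·(-0.72,-3.37) = (-0.5875,-3.3197)
  v7: (1-0.735)·(1.95,-0.76) + 0.735·(1.12,-1.47) = (1.3399,-1.2818)
Shoelace sum Σ(x_i·y_{i+1} − x_{i+1}·y_i):
  i=1: 1.6685·2.3899 − -0.9867·1.8913 = +5.8535 (running +5.8535)
  i=2: -0.9867·1.3155 − -2.6982·2.3899 = +5.1503 (running +11.0039)
  i=3: -2.6982·-0.4468 − -3.4678·1.3155 = +5.7676 (running +16.7715)
  i=4: -3.4678·-2.9752 − -2.9242·-0.4468 = +9.0111 (running +25.7825)
  i=5: -2.9242·-3.3197 − -0.5875·-2.9752 = +7.9592 (running +33.7417)
  i=6: -0.5875·-1.2818 − 1.3399·-3.3197 = +5.2013 (running +38.9430)
  i=7: 1.3399·1.8913 − 1.6685·-1.2818 = +4.6729 (running +43.6159)
Area = |Σ|/2 = |43.6159|/2 = 21.8080

Area at t=0.735: 21.8080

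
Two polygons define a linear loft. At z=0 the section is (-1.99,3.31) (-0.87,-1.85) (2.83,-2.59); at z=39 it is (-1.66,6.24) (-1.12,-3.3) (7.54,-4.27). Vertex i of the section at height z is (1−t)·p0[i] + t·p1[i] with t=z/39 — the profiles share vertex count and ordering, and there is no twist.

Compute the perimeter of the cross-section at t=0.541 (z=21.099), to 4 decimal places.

Perimeter at t=0.541: 25.0664

Cross-section at t=0.541: each vertex is (1-t)·p0[i] + t·p1[i].
  v1: (1-0.541)·(-1.99,3.31) + 0.541·(-1.66,6.24) = (-1.8115,4.8951)
  v2: (1-0.541)·(-0.87,-1.85) + 0.541·(-1.12,-3.3) = (-1.0053,-2.6345)
  v3: (1-0.541)·(2.83,-2.59) + 0.541·(7.54,-4.27) = (5.3781,-3.4989)
Perimeter = Σ |v_{i+1} − v_i|:
  edge 1→2: √(0.8062² + -7.5296²) = 7.5726 (running 7.5726)
  edge 2→3: √(6.3834² + -0.8644²) = 6.4416 (running 14.0142)
  edge 3→1: √(-7.1896² + 8.3940²) = 11.0521 (running 25.0664)
Perimeter = 25.0664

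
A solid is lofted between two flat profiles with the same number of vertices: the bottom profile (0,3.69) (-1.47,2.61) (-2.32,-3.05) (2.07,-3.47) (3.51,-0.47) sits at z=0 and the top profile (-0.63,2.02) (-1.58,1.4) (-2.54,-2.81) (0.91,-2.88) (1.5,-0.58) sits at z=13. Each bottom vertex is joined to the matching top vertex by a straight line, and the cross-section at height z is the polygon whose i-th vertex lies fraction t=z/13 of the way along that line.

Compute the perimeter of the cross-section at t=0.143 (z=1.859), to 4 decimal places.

Cross-section at t=0.143: each vertex is (1-t)·p0[i] + t·p1[i].
  v1: (1-0.143)·(0,3.69) + 0.143·(-0.63,2.02) = (-0.0901,3.4512)
  v2: (1-0.143)·(-1.47,2.61) + 0.143·(-1.58,1.4) = (-1.4857,2.4370)
  v3: (1-0.143)·(-2.32,-3.05) + 0.143·(-2.54,-2.81) = (-2.3515,-3.0157)
  v4: (1-0.143)·(2.07,-3.47) + 0.143·(0.91,-2.88) = (1.9041,-3.3856)
  v5: (1-0.143)·(3.51,-0.47) + 0.143·(1.5,-0.58) = (3.2226,-0.4857)
Perimeter = Σ |v_{i+1} − v_i|:
  edge 1→2: √(-1.3956² + -1.0142²) = 1.7252 (running 1.7252)
  edge 2→3: √(-0.8657² + -5.4527²) = 5.5209 (running 7.2462)
  edge 3→4: √(4.2556² + -0.3700²) = 4.2716 (running 11.5178)
  edge 4→5: √(1.3184² + 2.8999²) = 3.1856 (running 14.7034)
  edge 5→1: √(-3.3127² + 3.9369²) = 5.1452 (running 19.8486)
Perimeter = 19.8486

Perimeter at t=0.143: 19.8486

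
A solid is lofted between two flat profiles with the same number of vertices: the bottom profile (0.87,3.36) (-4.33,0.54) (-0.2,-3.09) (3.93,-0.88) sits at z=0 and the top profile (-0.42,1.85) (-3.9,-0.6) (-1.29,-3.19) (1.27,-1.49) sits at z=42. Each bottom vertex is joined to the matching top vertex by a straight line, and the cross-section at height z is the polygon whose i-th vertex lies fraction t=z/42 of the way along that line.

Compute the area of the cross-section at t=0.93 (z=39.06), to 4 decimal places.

Area at t=0.93: 14.2491

Cross-section at t=0.93: each vertex is (1-t)·p0[i] + t·p1[i].
  v1: (1-0.93)·(0.87,3.36) + 0.93·(-0.42,1.85) = (-0.3297,1.9557)
  v2: (1-0.93)·(-4.33,0.54) + 0.93·(-3.9,-0.6) = (-3.9301,-0.5202)
  v3: (1-0.93)·(-0.2,-3.09) + 0.93·(-1.29,-3.19) = (-1.2137,-3.1830)
  v4: (1-0.93)·(3.93,-0.88) + 0.93·(1.27,-1.49) = (1.4562,-1.4473)
Shoelace sum Σ(x_i·y_{i+1} − x_{i+1}·y_i):
  i=1: -0.3297·-0.5202 − -3.9301·1.9557 = +7.8576 (running +7.8576)
  i=2: -3.9301·-3.1830 − -1.2137·-0.5202 = +11.8781 (running +19.7357)
  i=3: -1.2137·-1.4473 − 1.4562·-3.1830 = +6.3917 (running +26.1274)
  i=4: 1.4562·1.9557 − -0.3297·-1.4473 = +2.3707 (running +28.4981)
Area = |Σ|/2 = |28.4981|/2 = 14.2491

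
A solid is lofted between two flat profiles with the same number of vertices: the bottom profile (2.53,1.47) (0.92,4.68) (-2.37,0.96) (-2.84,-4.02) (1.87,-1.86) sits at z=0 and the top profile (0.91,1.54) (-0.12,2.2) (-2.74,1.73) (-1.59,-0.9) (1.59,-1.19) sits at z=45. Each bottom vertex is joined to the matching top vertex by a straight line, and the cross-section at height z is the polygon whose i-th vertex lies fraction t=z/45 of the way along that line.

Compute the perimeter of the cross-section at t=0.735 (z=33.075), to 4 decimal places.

Cross-section at t=0.735: each vertex is (1-t)·p0[i] + t·p1[i].
  v1: (1-0.735)·(2.53,1.47) + 0.735·(0.91,1.54) = (1.3393,1.5214)
  v2: (1-0.735)·(0.92,4.68) + 0.735·(-0.12,2.2) = (0.1556,2.8572)
  v3: (1-0.735)·(-2.37,0.96) + 0.735·(-2.74,1.73) = (-2.6420,1.5259)
  v4: (1-0.735)·(-2.84,-4.02) + 0.735·(-1.59,-0.9) = (-1.9213,-1.7268)
  v5: (1-0.735)·(1.87,-1.86) + 0.735·(1.59,-1.19) = (1.6642,-1.3676)
Perimeter = Σ |v_{i+1} − v_i|:
  edge 1→2: √(-1.1837² + 1.3357²) = 1.7848 (running 1.7848)
  edge 2→3: √(-2.7976² + -1.3312²) = 3.0981 (running 4.8829)
  edge 3→4: √(0.7207² + -3.2527²) = 3.3316 (running 8.2145)
  edge 4→5: √(3.5855² + 0.3592²) = 3.6034 (running 11.8179)
  edge 5→1: √(-0.3249² + 2.8890²) = 2.9072 (running 14.7252)
Perimeter = 14.7252

Perimeter at t=0.735: 14.7252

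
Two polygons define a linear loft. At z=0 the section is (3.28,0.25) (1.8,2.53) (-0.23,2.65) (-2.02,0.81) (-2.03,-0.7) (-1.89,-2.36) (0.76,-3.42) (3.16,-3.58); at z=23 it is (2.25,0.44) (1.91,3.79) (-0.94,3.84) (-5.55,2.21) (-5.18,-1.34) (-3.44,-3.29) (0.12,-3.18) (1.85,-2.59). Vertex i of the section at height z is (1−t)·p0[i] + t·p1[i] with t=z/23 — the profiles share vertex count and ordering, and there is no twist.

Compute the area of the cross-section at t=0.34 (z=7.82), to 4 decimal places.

Cross-section at t=0.34: each vertex is (1-t)·p0[i] + t·p1[i].
  v1: (1-0.34)·(3.28,0.25) + 0.34·(2.25,0.44) = (2.9298,0.3146)
  v2: (1-0.34)·(1.8,2.53) + 0.34·(1.91,3.79) = (1.8374,2.9584)
  v3: (1-0.34)·(-0.23,2.65) + 0.34·(-0.94,3.84) = (-0.4714,3.0546)
  v4: (1-0.34)·(-2.02,0.81) + 0.34·(-5.55,2.21) = (-3.2202,1.2860)
  v5: (1-0.34)·(-2.03,-0.7) + 0.34·(-5.18,-1.34) = (-3.1010,-0.9176)
  v6: (1-0.34)·(-1.89,-2.36) + 0.34·(-3.44,-3.29) = (-2.4170,-2.6762)
  v7: (1-0.34)·(0.76,-3.42) + 0.34·(0.12,-3.18) = (0.5424,-3.3384)
  v8: (1-0.34)·(3.16,-3.58) + 0.34·(1.85,-2.59) = (2.7146,-3.2434)
Shoelace sum Σ(x_i·y_{i+1} − x_{i+1}·y_i):
  i=1: 2.9298·2.9584 − 1.8374·0.3146 = +8.0895 (running +8.0895)
  i=2: 1.8374·3.0546 − -0.4714·2.9584 = +7.0071 (running +15.0966)
  i=3: -0.4714·1.2860 − -3.2202·3.0546 = +9.2302 (running +24.3268)
  i=4: -3.2202·-0.9176 − -3.1010·1.2860 = +6.9427 (running +31.2695)
  i=5: -3.1010·-2.6762 − -2.4170·-0.9176 = +6.0811 (running +37.3506)
  i=6: -2.4170·-3.3384 − 0.5424·-2.6762 = +9.5205 (running +46.8711)
  i=7: 0.5424·-3.2434 − 2.7146·-3.3384 = +7.3032 (running +54.1743)
  i=8: 2.7146·0.3146 − 2.9298·-3.2434 = +10.3565 (running +64.5308)
Area = |Σ|/2 = |64.5308|/2 = 32.2654

Area at t=0.34: 32.2654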